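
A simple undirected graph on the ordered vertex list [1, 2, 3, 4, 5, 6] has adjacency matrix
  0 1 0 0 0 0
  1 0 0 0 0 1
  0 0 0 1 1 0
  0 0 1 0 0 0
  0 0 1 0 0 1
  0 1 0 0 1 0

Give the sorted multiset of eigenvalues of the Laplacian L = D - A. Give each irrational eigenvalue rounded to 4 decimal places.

With the vertex order [1, 2, 3, 4, 5, 6], the degrees are [1, 2, 2, 1, 2, 2], giving D = diag(1, 2, 2, 1, 2, 2) and L = D - A. Diagonalising L (or applying a numerical eigensolver to the 6x6 matrix) gives the spectrum above.

[0, 0.2679, 1, 2, 3, 3.7321]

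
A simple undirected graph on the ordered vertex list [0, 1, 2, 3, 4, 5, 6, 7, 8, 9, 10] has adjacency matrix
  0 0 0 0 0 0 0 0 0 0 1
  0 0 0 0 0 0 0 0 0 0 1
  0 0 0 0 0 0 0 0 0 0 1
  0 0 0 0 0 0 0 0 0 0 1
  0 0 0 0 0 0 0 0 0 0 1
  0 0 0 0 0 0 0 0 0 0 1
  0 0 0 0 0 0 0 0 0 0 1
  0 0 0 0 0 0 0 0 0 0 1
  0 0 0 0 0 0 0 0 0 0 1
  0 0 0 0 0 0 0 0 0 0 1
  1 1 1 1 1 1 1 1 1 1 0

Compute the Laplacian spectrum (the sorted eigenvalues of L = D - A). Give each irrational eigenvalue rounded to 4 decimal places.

Reading degrees in the order [0, 1, 2, 3, 4, 5, 6, 7, 8, 9, 10] gives [1, 1, 1, 1, 1, 1, 1, 1, 1, 1, 10]; set D = diag(1, 1, 1, 1, 1, 1, 1, 1, 1, 1, 10) and form L = D - A. The multiplicity of 0 as a Laplacian eigenvalue equals the number of connected components. The single zero eigenvalue shows the graph is connected. By the matrix-tree theorem the graph has (1/11) * product of the nonzero eigenvalues = 1 spanning tree.

[0, 1, 1, 1, 1, 1, 1, 1, 1, 1, 11]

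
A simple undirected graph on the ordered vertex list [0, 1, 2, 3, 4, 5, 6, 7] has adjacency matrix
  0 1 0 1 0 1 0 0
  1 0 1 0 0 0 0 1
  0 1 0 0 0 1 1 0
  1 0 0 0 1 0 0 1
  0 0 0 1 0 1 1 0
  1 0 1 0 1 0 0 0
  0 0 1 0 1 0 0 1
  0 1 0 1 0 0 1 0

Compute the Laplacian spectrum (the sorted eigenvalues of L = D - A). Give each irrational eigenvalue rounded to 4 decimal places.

Reading degrees in the order [0, 1, 2, 3, 4, 5, 6, 7] gives [3, 3, 3, 3, 3, 3, 3, 3]; set D = diag(3, 3, 3, 3, 3, 3, 3, 3) and form L = D - A. Since every row of L sums to 0, the all-ones vector is in the kernel and 0 is an eigenvalue.

[0, 2, 2, 2, 4, 4, 4, 6]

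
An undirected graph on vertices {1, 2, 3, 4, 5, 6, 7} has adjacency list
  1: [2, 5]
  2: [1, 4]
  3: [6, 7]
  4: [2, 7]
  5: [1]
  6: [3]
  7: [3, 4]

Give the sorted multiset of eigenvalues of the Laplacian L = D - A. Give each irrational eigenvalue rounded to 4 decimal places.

Reading degrees in the order [1, 2, 3, 4, 5, 6, 7] gives [2, 2, 2, 2, 1, 1, 2]; set D = diag(2, 2, 2, 2, 1, 1, 2) and form L = D - A. Since every row of L sums to 0, the all-ones vector is in the kernel and 0 is an eigenvalue. The largest eigenvalue, 3.8019, is at most the vertex count 7.

[0, 0.1981, 0.7530, 1.5550, 2.4450, 3.2470, 3.8019]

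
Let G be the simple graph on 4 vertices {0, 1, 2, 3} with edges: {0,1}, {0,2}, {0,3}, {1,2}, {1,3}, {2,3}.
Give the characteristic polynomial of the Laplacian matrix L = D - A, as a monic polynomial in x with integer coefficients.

Reading degrees in the order [0, 1, 2, 3] gives [3, 3, 3, 3]; set D = diag(3, 3, 3, 3) and form L = D - A. L has integer entries, so p(x) = det(xI - L) has integer coefficients. Expanding the determinant yields x^4 - 12x^3 + 48x^2 - 64x. Since p(0) = det(-L) = 0, x divides p(x). By the matrix-tree theorem the graph has (1/4) * product of the nonzero eigenvalues = 16 spanning trees. There is one zero in the spectrum, matching the 1 component.

x^4 - 12x^3 + 48x^2 - 64x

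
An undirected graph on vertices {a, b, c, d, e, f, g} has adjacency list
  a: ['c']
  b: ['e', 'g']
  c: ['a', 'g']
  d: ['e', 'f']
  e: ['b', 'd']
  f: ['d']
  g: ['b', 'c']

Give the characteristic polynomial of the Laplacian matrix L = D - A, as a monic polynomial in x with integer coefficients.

Each diagonal entry of L is the vertex degree and each off-diagonal entry is -1 where an edge is present, 0 otherwise; in the order [a, b, c, d, e, f, g] the diagonal is [1, 2, 2, 2, 2, 1, 2]. L has integer entries, so p(x) = det(xI - L) has integer coefficients. Expanding the determinant yields x^7 - 12x^6 + 55x^5 - 120x^4 + 126x^3 - 56x^2 + 7x. Since p(0) = det(-L) = 0, x divides p(x). There is one zero in the spectrum, matching the 1 component.

x^7 - 12x^6 + 55x^5 - 120x^4 + 126x^3 - 56x^2 + 7x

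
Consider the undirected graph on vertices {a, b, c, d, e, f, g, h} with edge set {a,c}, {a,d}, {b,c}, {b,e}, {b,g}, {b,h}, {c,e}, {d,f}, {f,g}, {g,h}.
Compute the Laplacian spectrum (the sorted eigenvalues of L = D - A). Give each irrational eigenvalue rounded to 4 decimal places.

[0, 0.7639, 1, 2, 3, 4, 4, 5.2361]

Reading degrees in the order [a, b, c, d, e, f, g, h] gives [2, 4, 3, 2, 2, 2, 3, 2]; set D = diag(2, 4, 3, 2, 2, 2, 3, 2) and form L = D - A. L is symmetric positive semidefinite, so every eigenvalue is real and nonnegative. By the matrix-tree theorem the graph has (1/8) * product of the nonzero eigenvalues = 48 spanning trees. There is one zero in the spectrum, matching the 1 component.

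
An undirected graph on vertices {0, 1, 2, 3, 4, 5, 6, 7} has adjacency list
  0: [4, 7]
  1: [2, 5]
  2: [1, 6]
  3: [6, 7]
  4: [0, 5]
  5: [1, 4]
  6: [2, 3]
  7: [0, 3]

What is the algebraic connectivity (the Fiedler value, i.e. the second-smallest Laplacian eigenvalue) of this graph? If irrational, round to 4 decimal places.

0.5858

Reading degrees in the order [0, 1, 2, 3, 4, 5, 6, 7] gives [2, 2, 2, 2, 2, 2, 2, 2]; set D = diag(2, 2, 2, 2, 2, 2, 2, 2) and form L = D - A. The smallest Laplacian eigenvalue is always 0. The next one, lambda_2 = 0.5858, measures how hard the graph is to disconnect: larger values mean better connectivity. The largest eigenvalue, 4, is at most the vertex count 8. There is one zero in the spectrum, matching the 1 component.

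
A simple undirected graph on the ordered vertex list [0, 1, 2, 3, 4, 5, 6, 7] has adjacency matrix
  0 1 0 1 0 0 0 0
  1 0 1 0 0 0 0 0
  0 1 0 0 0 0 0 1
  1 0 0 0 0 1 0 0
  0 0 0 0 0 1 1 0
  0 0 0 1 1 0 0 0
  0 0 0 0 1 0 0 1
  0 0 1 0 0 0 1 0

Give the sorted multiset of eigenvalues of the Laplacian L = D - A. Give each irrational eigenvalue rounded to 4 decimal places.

Each diagonal entry of L is the vertex degree and each off-diagonal entry is -1 where an edge is present, 0 otherwise; in the order [0, 1, 2, 3, 4, 5, 6, 7] the diagonal is [2, 2, 2, 2, 2, 2, 2, 2]. The multiplicity of 0 as a Laplacian eigenvalue equals the number of connected components. The single zero eigenvalue shows the graph is connected. The eigenvalues sum to 16, which equals trace(L) = 2|E|.

[0, 0.5858, 0.5858, 2, 2, 3.4142, 3.4142, 4]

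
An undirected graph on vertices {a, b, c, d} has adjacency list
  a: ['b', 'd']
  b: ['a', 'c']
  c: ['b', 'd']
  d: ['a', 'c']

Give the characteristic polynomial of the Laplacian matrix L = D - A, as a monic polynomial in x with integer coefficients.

x^4 - 8x^3 + 20x^2 - 16x

Reading degrees in the order [a, b, c, d] gives [2, 2, 2, 2]; set D = diag(2, 2, 2, 2) and form L = D - A. The eigenvalues of L are [0, 2, 2, 4]; the characteristic polynomial is the product of (x - lambda_i), which multiplies out to x^4 - 8x^3 + 20x^2 - 16x. Since p(0) = det(-L) = 0, x divides p(x).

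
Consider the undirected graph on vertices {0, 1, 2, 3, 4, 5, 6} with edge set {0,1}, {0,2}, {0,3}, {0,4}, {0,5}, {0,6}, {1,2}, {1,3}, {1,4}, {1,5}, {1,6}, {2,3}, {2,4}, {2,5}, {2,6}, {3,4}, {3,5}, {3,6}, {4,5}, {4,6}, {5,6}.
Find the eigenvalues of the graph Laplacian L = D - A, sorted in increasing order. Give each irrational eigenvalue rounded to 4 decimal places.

[0, 7, 7, 7, 7, 7, 7]

Each diagonal entry of L is the vertex degree and each off-diagonal entry is -1 where an edge is present, 0 otherwise; in the order [0, 1, 2, 3, 4, 5, 6] the diagonal is [6, 6, 6, 6, 6, 6, 6]. Since every row of L sums to 0, the all-ones vector is in the kernel and 0 is an eigenvalue. The largest eigenvalue, 7, is at most the vertex count 7. The eigenvalues sum to 42, which equals trace(L) = 2|E|.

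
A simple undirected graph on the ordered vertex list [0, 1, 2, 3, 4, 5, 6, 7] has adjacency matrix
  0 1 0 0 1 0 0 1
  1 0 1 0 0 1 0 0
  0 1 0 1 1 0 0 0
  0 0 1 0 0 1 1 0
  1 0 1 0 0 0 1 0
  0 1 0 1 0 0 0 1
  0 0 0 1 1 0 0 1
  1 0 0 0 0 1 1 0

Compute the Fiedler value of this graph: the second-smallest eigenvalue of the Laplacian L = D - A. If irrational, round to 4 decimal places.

2

Reading degrees in the order [0, 1, 2, 3, 4, 5, 6, 7] gives [3, 3, 3, 3, 3, 3, 3, 3]; set D = diag(3, 3, 3, 3, 3, 3, 3, 3) and form L = D - A. The sorted Laplacian eigenvalues are [0, 2, 2, 2, 4, 4, 4, 6]; the algebraic connectivity is the second entry, 2.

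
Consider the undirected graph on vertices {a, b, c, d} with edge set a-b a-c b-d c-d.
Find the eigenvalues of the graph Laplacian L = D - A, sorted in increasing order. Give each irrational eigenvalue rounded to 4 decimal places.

Each diagonal entry of L is the vertex degree and each off-diagonal entry is -1 where an edge is present, 0 otherwise; in the order [a, b, c, d] the diagonal is [2, 2, 2, 2]. The multiplicity of 0 as a Laplacian eigenvalue equals the number of connected components. The largest eigenvalue, 4, is at most the vertex count 4.

[0, 2, 2, 4]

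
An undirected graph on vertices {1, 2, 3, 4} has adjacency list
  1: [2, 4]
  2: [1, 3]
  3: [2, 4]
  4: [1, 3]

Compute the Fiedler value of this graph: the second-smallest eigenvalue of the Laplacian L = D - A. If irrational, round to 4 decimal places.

2

With the vertex order [1, 2, 3, 4], the degrees are [2, 2, 2, 2], giving D = diag(2, 2, 2, 2) and L = D - A. The smallest Laplacian eigenvalue is always 0. The next one, lambda_2 = 2, measures how hard the graph is to disconnect: larger values mean better connectivity. The eigenvalues sum to 8, which equals trace(L) = 2|E|.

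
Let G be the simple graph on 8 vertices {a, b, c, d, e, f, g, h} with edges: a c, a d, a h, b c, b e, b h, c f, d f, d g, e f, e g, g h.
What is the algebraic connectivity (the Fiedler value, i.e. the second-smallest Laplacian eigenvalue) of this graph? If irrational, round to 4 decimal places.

2

With the vertex order [a, b, c, d, e, f, g, h], the degrees are [3, 3, 3, 3, 3, 3, 3, 3], giving D = diag(3, 3, 3, 3, 3, 3, 3, 3) and L = D - A. The smallest Laplacian eigenvalue is always 0. The next one, lambda_2 = 2, measures how hard the graph is to disconnect: larger values mean better connectivity. The eigenvalues sum to 24, which equals trace(L) = 2|E|. The largest eigenvalue, 6, is at most the vertex count 8.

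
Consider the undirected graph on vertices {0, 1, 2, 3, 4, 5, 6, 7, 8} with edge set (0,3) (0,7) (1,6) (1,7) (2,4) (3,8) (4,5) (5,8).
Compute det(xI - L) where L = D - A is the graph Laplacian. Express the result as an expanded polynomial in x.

x^9 - 16x^8 + 105x^7 - 364x^6 + 715x^5 - 792x^4 + 462x^3 - 120x^2 + 9x

Reading degrees in the order [0, 1, 2, 3, 4, 5, 6, 7, 8] gives [2, 2, 1, 2, 2, 2, 1, 2, 2]; set D = diag(2, 2, 1, 2, 2, 2, 1, 2, 2) and form L = D - A. Computing det(xI - L) by cofactor expansion (or equivalently via sum-over-permutations) gives x^9 - 16x^8 + 105x^7 - 364x^6 + 715x^5 - 792x^4 + 462x^3 - 120x^2 + 9x. The coefficient of x^8 equals -trace(L) = -16, matching the sum of degrees. By the matrix-tree theorem the graph has (1/9) * product of the nonzero eigenvalues = 1 spanning tree.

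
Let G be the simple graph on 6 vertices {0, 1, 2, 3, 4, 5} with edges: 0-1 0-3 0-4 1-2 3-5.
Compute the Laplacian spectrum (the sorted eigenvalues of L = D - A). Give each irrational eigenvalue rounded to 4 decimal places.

[0, 0.3820, 0.6972, 2, 2.6180, 4.3028]

Reading degrees in the order [0, 1, 2, 3, 4, 5] gives [3, 2, 1, 2, 1, 1]; set D = diag(3, 2, 1, 2, 1, 1) and form L = D - A. Diagonalising L (or applying a numerical eigensolver to the 6x6 matrix) gives the spectrum above. The single zero eigenvalue shows the graph is connected. The largest eigenvalue, 4.3028, is at most the vertex count 6. By the matrix-tree theorem the graph has (1/6) * product of the nonzero eigenvalues = 1 spanning tree.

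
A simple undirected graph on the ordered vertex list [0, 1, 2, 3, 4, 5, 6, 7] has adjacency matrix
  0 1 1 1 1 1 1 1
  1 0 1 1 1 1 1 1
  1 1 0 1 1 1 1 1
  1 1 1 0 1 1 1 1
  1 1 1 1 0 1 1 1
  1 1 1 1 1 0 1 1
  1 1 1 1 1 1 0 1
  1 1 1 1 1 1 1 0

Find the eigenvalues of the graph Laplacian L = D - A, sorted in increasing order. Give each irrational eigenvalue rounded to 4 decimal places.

[0, 8, 8, 8, 8, 8, 8, 8]

Reading degrees in the order [0, 1, 2, 3, 4, 5, 6, 7] gives [7, 7, 7, 7, 7, 7, 7, 7]; set D = diag(7, 7, 7, 7, 7, 7, 7, 7) and form L = D - A. Since every row of L sums to 0, the all-ones vector is in the kernel and 0 is an eigenvalue. The single zero eigenvalue shows the graph is connected. By the matrix-tree theorem the graph has (1/8) * product of the nonzero eigenvalues = 262144 spanning trees. There is one zero in the spectrum, matching the 1 component.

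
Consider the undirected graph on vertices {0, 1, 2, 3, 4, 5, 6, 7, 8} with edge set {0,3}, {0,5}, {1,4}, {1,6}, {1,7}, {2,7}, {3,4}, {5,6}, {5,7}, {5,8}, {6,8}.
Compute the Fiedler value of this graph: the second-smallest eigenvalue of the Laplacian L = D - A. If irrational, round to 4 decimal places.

0.5858

With the vertex order [0, 1, 2, 3, 4, 5, 6, 7, 8], the degrees are [2, 3, 1, 2, 2, 4, 3, 3, 2], giving D = diag(2, 3, 1, 2, 2, 4, 3, 3, 2) and L = D - A. The sorted Laplacian eigenvalues are [0, 0.5858, 0.8633, 1.4289, 2.3916, 3.4142, 3.4468, 4.2598, 5.6095]; the algebraic connectivity is the second entry, 0.5858. By the matrix-tree theorem the graph has (1/9) * product of the nonzero eigenvalues = 54 spanning trees. There is one zero in the spectrum, matching the 1 component.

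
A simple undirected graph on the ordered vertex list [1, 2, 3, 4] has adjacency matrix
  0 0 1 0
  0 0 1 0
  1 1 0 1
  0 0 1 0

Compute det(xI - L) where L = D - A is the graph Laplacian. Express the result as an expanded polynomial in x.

Each diagonal entry of L is the vertex degree and each off-diagonal entry is -1 where an edge is present, 0 otherwise; in the order [1, 2, 3, 4] the diagonal is [1, 1, 3, 1]. The eigenvalues of L are [0, 1, 1, 4]; the characteristic polynomial is the product of (x - lambda_i), which multiplies out to x^4 - 6x^3 + 9x^2 - 4x. The constant term is 0 because L is singular (the all-ones vector lies in its kernel).

x^4 - 6x^3 + 9x^2 - 4x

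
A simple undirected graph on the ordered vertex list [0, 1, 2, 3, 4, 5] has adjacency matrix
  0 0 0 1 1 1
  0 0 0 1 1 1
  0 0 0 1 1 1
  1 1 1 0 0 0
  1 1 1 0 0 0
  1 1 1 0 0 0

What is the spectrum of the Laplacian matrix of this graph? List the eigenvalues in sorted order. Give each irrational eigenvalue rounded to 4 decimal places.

[0, 3, 3, 3, 3, 6]

Reading degrees in the order [0, 1, 2, 3, 4, 5] gives [3, 3, 3, 3, 3, 3]; set D = diag(3, 3, 3, 3, 3, 3) and form L = D - A. Since every row of L sums to 0, the all-ones vector is in the kernel and 0 is an eigenvalue. The single zero eigenvalue shows the graph is connected. The largest eigenvalue, 6, is at most the vertex count 6. By the matrix-tree theorem the graph has (1/6) * product of the nonzero eigenvalues = 81 spanning trees.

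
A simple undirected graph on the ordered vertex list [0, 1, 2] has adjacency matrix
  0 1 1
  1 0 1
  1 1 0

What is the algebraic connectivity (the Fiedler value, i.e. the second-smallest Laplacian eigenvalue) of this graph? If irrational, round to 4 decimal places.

With the vertex order [0, 1, 2], the degrees are [2, 2, 2], giving D = diag(2, 2, 2) and L = D - A. Computing the eigenvalues of L and sorting gives [0, 3, 3]. The Fiedler value lambda_2 = 3 is strictly positive, so the graph is connected. The largest eigenvalue, 3, is at most the vertex count 3. There is one zero in the spectrum, matching the 1 component.

3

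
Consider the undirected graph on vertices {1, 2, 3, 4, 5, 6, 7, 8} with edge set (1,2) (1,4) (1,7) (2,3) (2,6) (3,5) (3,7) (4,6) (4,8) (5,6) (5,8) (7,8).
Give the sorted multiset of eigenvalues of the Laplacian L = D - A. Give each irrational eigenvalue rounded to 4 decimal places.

Each diagonal entry of L is the vertex degree and each off-diagonal entry is -1 where an edge is present, 0 otherwise; in the order [1, 2, 3, 4, 5, 6, 7, 8] the diagonal is [3, 3, 3, 3, 3, 3, 3, 3]. L is symmetric positive semidefinite, so every eigenvalue is real and nonnegative.

[0, 2, 2, 2, 4, 4, 4, 6]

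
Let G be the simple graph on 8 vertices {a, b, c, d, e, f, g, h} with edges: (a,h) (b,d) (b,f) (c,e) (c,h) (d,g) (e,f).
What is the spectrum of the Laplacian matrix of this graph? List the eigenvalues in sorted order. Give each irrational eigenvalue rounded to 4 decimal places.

[0, 0.1522, 0.5858, 1.2346, 2, 2.7654, 3.4142, 3.8478]

With the vertex order [a, b, c, d, e, f, g, h], the degrees are [1, 2, 2, 2, 2, 2, 1, 2], giving D = diag(1, 2, 2, 2, 2, 2, 1, 2) and L = D - A. L is symmetric positive semidefinite, so every eigenvalue is real and nonnegative. There is one zero in the spectrum, matching the 1 component.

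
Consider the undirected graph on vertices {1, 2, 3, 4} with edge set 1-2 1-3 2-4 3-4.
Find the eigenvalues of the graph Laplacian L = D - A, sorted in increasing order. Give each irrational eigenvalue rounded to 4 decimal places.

[0, 2, 2, 4]

With the vertex order [1, 2, 3, 4], the degrees are [2, 2, 2, 2], giving D = diag(2, 2, 2, 2) and L = D - A. L is symmetric positive semidefinite, so every eigenvalue is real and nonnegative. The single zero eigenvalue shows the graph is connected. The largest eigenvalue, 4, is at most the vertex count 4.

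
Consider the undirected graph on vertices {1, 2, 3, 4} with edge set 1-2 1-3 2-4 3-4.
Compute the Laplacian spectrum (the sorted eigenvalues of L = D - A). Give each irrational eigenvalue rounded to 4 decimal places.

With the vertex order [1, 2, 3, 4], the degrees are [2, 2, 2, 2], giving D = diag(2, 2, 2, 2) and L = D - A. The multiplicity of 0 as a Laplacian eigenvalue equals the number of connected components. The single zero eigenvalue shows the graph is connected. There is one zero in the spectrum, matching the 1 component. By the matrix-tree theorem the graph has (1/4) * product of the nonzero eigenvalues = 4 spanning trees.

[0, 2, 2, 4]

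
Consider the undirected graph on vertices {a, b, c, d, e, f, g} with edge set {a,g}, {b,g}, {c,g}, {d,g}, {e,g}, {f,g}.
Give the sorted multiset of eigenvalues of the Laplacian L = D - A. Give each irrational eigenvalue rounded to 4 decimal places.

With the vertex order [a, b, c, d, e, f, g], the degrees are [1, 1, 1, 1, 1, 1, 6], giving D = diag(1, 1, 1, 1, 1, 1, 6) and L = D - A. Diagonalising L (or applying a numerical eigensolver to the 7x7 matrix) gives the spectrum above. By the matrix-tree theorem the graph has (1/7) * product of the nonzero eigenvalues = 1 spanning tree. The largest eigenvalue, 7, is at most the vertex count 7.

[0, 1, 1, 1, 1, 1, 7]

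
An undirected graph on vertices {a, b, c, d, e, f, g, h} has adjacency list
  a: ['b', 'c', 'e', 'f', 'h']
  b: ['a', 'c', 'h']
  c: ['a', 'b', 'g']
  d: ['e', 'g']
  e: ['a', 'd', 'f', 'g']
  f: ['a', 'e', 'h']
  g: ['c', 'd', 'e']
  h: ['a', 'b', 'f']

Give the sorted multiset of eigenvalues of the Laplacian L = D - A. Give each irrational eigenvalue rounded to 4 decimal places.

[0, 1.0553, 2.0619, 3.0552, 4, 4.4532, 5.0618, 6.3125]

Each diagonal entry of L is the vertex degree and each off-diagonal entry is -1 where an edge is present, 0 otherwise; in the order [a, b, c, d, e, f, g, h] the diagonal is [5, 3, 3, 2, 4, 3, 3, 3]. Diagonalising L (or applying a numerical eigensolver to the 8x8 matrix) gives the spectrum above. The largest eigenvalue, 6.3125, is at most the vertex count 8. The eigenvalues sum to 26, which equals trace(L) = 2|E|.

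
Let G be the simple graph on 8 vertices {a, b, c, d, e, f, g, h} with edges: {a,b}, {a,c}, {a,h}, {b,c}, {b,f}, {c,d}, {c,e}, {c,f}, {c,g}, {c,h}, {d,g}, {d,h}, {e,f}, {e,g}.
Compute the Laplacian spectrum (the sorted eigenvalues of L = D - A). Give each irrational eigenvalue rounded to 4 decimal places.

Reading degrees in the order [a, b, c, d, e, f, g, h] gives [3, 3, 7, 3, 3, 3, 3, 3]; set D = diag(3, 3, 7, 3, 3, 3, 3, 3) and form L = D - A. The multiplicity of 0 as a Laplacian eigenvalue equals the number of connected components. The single zero eigenvalue shows the graph is connected. The largest eigenvalue, 8, is at most the vertex count 8.

[0, 1.7530, 1.7530, 3.4450, 3.4450, 4.8019, 4.8019, 8]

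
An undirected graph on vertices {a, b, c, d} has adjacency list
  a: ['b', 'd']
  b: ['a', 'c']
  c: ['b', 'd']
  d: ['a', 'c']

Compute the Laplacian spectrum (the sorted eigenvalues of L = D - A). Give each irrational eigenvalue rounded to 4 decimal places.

Reading degrees in the order [a, b, c, d] gives [2, 2, 2, 2]; set D = diag(2, 2, 2, 2) and form L = D - A. L is symmetric positive semidefinite, so every eigenvalue is real and nonnegative. The single zero eigenvalue shows the graph is connected. The eigenvalues sum to 8, which equals trace(L) = 2|E|. By the matrix-tree theorem the graph has (1/4) * product of the nonzero eigenvalues = 4 spanning trees.

[0, 2, 2, 4]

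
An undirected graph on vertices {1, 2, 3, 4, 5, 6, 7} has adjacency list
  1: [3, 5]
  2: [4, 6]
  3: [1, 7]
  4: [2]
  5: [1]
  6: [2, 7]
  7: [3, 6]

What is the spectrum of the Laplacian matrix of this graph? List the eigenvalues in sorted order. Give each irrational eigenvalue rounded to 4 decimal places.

With the vertex order [1, 2, 3, 4, 5, 6, 7], the degrees are [2, 2, 2, 1, 1, 2, 2], giving D = diag(2, 2, 2, 1, 1, 2, 2) and L = D - A. The multiplicity of 0 as a Laplacian eigenvalue equals the number of connected components. The single zero eigenvalue shows the graph is connected.

[0, 0.1981, 0.7530, 1.5550, 2.4450, 3.2470, 3.8019]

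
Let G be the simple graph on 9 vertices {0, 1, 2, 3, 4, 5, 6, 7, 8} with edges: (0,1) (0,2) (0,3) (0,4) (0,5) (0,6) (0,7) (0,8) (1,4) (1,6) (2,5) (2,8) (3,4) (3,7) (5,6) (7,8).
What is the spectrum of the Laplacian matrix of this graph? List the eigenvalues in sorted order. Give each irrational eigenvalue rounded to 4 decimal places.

Each diagonal entry of L is the vertex degree and each off-diagonal entry is -1 where an edge is present, 0 otherwise; in the order [0, 1, 2, 3, 4, 5, 6, 7, 8] the diagonal is [8, 3, 3, 3, 3, 3, 3, 3, 3]. The multiplicity of 0 as a Laplacian eigenvalue equals the number of connected components. The single zero eigenvalue shows the graph is connected. The eigenvalues sum to 32, which equals trace(L) = 2|E|.

[0, 1.5858, 1.5858, 3, 3, 4.4142, 4.4142, 5, 9]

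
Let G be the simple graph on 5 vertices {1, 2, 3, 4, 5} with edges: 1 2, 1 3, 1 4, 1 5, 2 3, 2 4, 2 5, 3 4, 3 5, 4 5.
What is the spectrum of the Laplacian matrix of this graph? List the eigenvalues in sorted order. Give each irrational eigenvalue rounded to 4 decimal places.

Each diagonal entry of L is the vertex degree and each off-diagonal entry is -1 where an edge is present, 0 otherwise; in the order [1, 2, 3, 4, 5] the diagonal is [4, 4, 4, 4, 4]. L is symmetric positive semidefinite, so every eigenvalue is real and nonnegative. The single zero eigenvalue shows the graph is connected. By the matrix-tree theorem the graph has (1/5) * product of the nonzero eigenvalues = 125 spanning trees.

[0, 5, 5, 5, 5]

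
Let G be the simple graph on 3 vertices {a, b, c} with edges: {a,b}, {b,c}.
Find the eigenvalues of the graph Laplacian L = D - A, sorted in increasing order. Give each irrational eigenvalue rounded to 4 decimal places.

Each diagonal entry of L is the vertex degree and each off-diagonal entry is -1 where an edge is present, 0 otherwise; in the order [a, b, c] the diagonal is [1, 2, 1]. L is symmetric positive semidefinite, so every eigenvalue is real and nonnegative. The eigenvalues sum to 4, which equals trace(L) = 2|E|.

[0, 1, 3]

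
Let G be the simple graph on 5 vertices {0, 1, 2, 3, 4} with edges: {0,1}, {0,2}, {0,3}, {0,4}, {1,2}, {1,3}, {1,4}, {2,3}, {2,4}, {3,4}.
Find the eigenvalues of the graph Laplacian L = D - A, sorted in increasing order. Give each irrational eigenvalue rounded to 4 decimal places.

With the vertex order [0, 1, 2, 3, 4], the degrees are [4, 4, 4, 4, 4], giving D = diag(4, 4, 4, 4, 4) and L = D - A. L is symmetric positive semidefinite, so every eigenvalue is real and nonnegative. By the matrix-tree theorem the graph has (1/5) * product of the nonzero eigenvalues = 125 spanning trees.

[0, 5, 5, 5, 5]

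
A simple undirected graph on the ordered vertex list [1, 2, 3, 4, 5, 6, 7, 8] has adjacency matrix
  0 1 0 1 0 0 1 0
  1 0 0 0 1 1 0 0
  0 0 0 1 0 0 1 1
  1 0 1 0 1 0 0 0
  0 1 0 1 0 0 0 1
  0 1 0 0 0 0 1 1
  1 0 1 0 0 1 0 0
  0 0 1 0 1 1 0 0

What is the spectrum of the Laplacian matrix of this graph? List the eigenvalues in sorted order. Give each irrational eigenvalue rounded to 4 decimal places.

[0, 2, 2, 2, 4, 4, 4, 6]

Each diagonal entry of L is the vertex degree and each off-diagonal entry is -1 where an edge is present, 0 otherwise; in the order [1, 2, 3, 4, 5, 6, 7, 8] the diagonal is [3, 3, 3, 3, 3, 3, 3, 3]. Diagonalising L (or applying a numerical eigensolver to the 8x8 matrix) gives the spectrum above. The largest eigenvalue, 6, is at most the vertex count 8.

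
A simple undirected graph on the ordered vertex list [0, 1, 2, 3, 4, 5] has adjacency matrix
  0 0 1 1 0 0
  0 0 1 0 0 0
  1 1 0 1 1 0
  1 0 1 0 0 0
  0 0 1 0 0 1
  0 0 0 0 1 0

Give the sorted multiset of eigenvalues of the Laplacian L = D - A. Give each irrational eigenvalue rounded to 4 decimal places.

Each diagonal entry of L is the vertex degree and each off-diagonal entry is -1 where an edge is present, 0 otherwise; in the order [0, 1, 2, 3, 4, 5] the diagonal is [2, 1, 4, 2, 2, 1]. Since every row of L sums to 0, the all-ones vector is in the kernel and 0 is an eigenvalue. There is one zero in the spectrum, matching the 1 component. The eigenvalues sum to 12, which equals trace(L) = 2|E|.

[0, 0.4859, 1, 2.4280, 3, 5.0861]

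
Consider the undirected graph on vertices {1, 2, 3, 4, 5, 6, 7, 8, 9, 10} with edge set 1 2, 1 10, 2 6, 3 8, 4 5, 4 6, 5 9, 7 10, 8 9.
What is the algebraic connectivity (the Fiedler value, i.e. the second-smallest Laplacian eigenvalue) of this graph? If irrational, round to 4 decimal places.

Reading degrees in the order [1, 2, 3, 4, 5, 6, 7, 8, 9, 10] gives [2, 2, 1, 2, 2, 2, 1, 2, 2, 2]; set D = diag(2, 2, 1, 2, 2, 2, 1, 2, 2, 2) and form L = D - A. The sorted Laplacian eigenvalues are [0, 0.0979, 0.3820, 0.8244, 1.3820, 2, 2.6180, 3.1756, 3.6180, 3.9021]; the algebraic connectivity is the second entry, 0.0979. By the matrix-tree theorem the graph has (1/10) * product of the nonzero eigenvalues = 1 spanning tree. The largest eigenvalue, 3.9021, is at most the vertex count 10.

0.0979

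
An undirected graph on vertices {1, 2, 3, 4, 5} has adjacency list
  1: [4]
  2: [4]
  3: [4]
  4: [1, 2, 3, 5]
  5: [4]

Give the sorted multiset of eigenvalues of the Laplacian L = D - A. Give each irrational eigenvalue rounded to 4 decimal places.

Each diagonal entry of L is the vertex degree and each off-diagonal entry is -1 where an edge is present, 0 otherwise; in the order [1, 2, 3, 4, 5] the diagonal is [1, 1, 1, 4, 1]. Diagonalising L (or applying a numerical eigensolver to the 5x5 matrix) gives the spectrum above. The single zero eigenvalue shows the graph is connected. By the matrix-tree theorem the graph has (1/5) * product of the nonzero eigenvalues = 1 spanning tree. There is one zero in the spectrum, matching the 1 component.

[0, 1, 1, 1, 5]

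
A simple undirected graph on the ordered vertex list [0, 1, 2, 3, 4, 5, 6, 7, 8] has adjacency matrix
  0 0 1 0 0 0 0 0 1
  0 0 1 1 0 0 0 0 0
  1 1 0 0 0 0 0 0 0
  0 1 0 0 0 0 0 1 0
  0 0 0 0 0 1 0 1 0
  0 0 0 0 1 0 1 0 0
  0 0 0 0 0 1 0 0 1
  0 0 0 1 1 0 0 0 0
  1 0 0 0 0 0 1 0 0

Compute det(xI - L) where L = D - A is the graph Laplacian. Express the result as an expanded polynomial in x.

With the vertex order [0, 1, 2, 3, 4, 5, 6, 7, 8], the degrees are [2, 2, 2, 2, 2, 2, 2, 2, 2], giving D = diag(2, 2, 2, 2, 2, 2, 2, 2, 2) and L = D - A. Computing det(xI - L) by cofactor expansion (or equivalently via sum-over-permutations) gives x^9 - 18x^8 + 135x^7 - 546x^6 + 1287x^5 - 1782x^4 + 1386x^3 - 540x^2 + 81x. Since p(0) = det(-L) = 0, x divides p(x). There is one zero in the spectrum, matching the 1 component. By the matrix-tree theorem the graph has (1/9) * product of the nonzero eigenvalues = 9 spanning trees.

x^9 - 18x^8 + 135x^7 - 546x^6 + 1287x^5 - 1782x^4 + 1386x^3 - 540x^2 + 81x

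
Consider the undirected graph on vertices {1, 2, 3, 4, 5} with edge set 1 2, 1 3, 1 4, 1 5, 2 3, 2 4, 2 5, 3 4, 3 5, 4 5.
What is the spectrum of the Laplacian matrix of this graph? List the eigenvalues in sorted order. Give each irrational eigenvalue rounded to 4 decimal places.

With the vertex order [1, 2, 3, 4, 5], the degrees are [4, 4, 4, 4, 4], giving D = diag(4, 4, 4, 4, 4) and L = D - A. L is symmetric positive semidefinite, so every eigenvalue is real and nonnegative. The single zero eigenvalue shows the graph is connected. By the matrix-tree theorem the graph has (1/5) * product of the nonzero eigenvalues = 125 spanning trees. The largest eigenvalue, 5, is at most the vertex count 5.

[0, 5, 5, 5, 5]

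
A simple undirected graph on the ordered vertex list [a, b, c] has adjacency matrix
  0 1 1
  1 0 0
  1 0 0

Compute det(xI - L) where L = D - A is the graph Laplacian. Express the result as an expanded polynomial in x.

With the vertex order [a, b, c], the degrees are [2, 1, 1], giving D = diag(2, 1, 1) and L = D - A. Computing det(xI - L) by cofactor expansion (or equivalently via sum-over-permutations) gives x^3 - 4x^2 + 3x. The coefficient of x^2 equals -trace(L) = -4, matching the sum of degrees. The eigenvalues sum to 4, which equals trace(L) = 2|E|.

x^3 - 4x^2 + 3x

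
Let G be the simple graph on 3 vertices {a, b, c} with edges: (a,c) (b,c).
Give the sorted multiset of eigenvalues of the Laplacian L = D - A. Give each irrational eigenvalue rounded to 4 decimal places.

[0, 1, 3]

Reading degrees in the order [a, b, c] gives [1, 1, 2]; set D = diag(1, 1, 2) and form L = D - A. The multiplicity of 0 as a Laplacian eigenvalue equals the number of connected components. The single zero eigenvalue shows the graph is connected. The largest eigenvalue, 3, is at most the vertex count 3. The eigenvalues sum to 4, which equals trace(L) = 2|E|.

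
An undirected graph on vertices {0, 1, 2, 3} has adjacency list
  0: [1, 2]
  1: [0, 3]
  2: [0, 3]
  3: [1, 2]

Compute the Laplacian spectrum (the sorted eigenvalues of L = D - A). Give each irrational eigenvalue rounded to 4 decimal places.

[0, 2, 2, 4]

With the vertex order [0, 1, 2, 3], the degrees are [2, 2, 2, 2], giving D = diag(2, 2, 2, 2) and L = D - A. Diagonalising L (or applying a numerical eigensolver to the 4x4 matrix) gives the spectrum above. The single zero eigenvalue shows the graph is connected. The eigenvalues sum to 8, which equals trace(L) = 2|E|.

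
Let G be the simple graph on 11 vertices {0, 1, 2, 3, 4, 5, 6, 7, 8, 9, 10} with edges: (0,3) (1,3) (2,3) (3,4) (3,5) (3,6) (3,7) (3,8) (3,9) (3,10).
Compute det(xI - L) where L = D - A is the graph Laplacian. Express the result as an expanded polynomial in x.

With the vertex order [0, 1, 2, 3, 4, 5, 6, 7, 8, 9, 10], the degrees are [1, 1, 1, 10, 1, 1, 1, 1, 1, 1, 1], giving D = diag(1, 1, 1, 10, 1, 1, 1, 1, 1, 1, 1) and L = D - A. The eigenvalues of L are [0, 1, 1, 1, 1, 1, 1, 1, 1, 1, 11]; the characteristic polynomial is the product of (x - lambda_i), which multiplies out to x^11 - 20x^10 + 135x^9 - 480x^8 + 1050x^7 - 1512x^6 + 1470x^5 - 960x^4 + 405x^3 - 100x^2 + 11x. The coefficient of x^10 equals -trace(L) = -20, matching the sum of degrees. There is one zero in the spectrum, matching the 1 component.

x^11 - 20x^10 + 135x^9 - 480x^8 + 1050x^7 - 1512x^6 + 1470x^5 - 960x^4 + 405x^3 - 100x^2 + 11x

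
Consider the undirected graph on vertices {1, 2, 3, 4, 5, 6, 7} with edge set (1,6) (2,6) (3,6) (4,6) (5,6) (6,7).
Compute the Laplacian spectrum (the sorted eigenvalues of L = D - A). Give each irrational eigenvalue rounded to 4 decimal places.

[0, 1, 1, 1, 1, 1, 7]

Each diagonal entry of L is the vertex degree and each off-diagonal entry is -1 where an edge is present, 0 otherwise; in the order [1, 2, 3, 4, 5, 6, 7] the diagonal is [1, 1, 1, 1, 1, 6, 1]. The multiplicity of 0 as a Laplacian eigenvalue equals the number of connected components. By the matrix-tree theorem the graph has (1/7) * product of the nonzero eigenvalues = 1 spanning tree. The eigenvalues sum to 12, which equals trace(L) = 2|E|.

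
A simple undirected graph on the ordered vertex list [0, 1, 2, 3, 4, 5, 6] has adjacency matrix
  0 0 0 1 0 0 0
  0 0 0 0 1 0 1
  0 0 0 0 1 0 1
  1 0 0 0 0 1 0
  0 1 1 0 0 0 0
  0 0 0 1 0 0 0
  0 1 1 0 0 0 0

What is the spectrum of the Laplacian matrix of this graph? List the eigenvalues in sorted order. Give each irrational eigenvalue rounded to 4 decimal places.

With the vertex order [0, 1, 2, 3, 4, 5, 6], the degrees are [1, 2, 2, 2, 2, 1, 2], giving D = diag(1, 2, 2, 2, 2, 1, 2) and L = D - A. L is symmetric positive semidefinite, so every eigenvalue is real and nonnegative. The 2 zero eigenvalues correspond to the 2 connected components. The largest eigenvalue, 4, is at most the vertex count 7.

[0, 0, 1, 2, 2, 3, 4]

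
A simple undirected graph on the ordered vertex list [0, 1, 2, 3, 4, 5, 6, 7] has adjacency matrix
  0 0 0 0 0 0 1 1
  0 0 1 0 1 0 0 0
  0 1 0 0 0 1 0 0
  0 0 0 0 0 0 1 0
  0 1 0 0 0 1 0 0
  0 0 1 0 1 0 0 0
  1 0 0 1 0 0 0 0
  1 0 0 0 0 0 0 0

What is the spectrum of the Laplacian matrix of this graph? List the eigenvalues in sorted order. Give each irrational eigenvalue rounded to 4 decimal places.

Each diagonal entry of L is the vertex degree and each off-diagonal entry is -1 where an edge is present, 0 otherwise; in the order [0, 1, 2, 3, 4, 5, 6, 7] the diagonal is [2, 2, 2, 1, 2, 2, 2, 1]. Since every row of L sums to 0, the all-ones vector is in the kernel and 0 is an eigenvalue. The 2 zero eigenvalues correspond to the 2 connected components. There are 2 zeros in the spectrum, matching the 2 components.

[0, 0, 0.5858, 2, 2, 2, 3.4142, 4]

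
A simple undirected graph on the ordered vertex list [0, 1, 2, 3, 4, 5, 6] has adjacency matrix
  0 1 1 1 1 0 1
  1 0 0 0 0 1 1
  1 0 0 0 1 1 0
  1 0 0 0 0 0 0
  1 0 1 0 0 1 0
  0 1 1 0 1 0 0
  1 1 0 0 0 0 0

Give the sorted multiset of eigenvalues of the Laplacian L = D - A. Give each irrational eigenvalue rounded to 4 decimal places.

With the vertex order [0, 1, 2, 3, 4, 5, 6], the degrees are [5, 3, 3, 1, 3, 3, 2], giving D = diag(5, 3, 3, 1, 3, 3, 2) and L = D - A. The multiplicity of 0 as a Laplacian eigenvalue equals the number of connected components. The eigenvalues sum to 20, which equals trace(L) = 2|E|. There is one zero in the spectrum, matching the 1 component.

[0, 0.9382, 1.4543, 3.0768, 4, 4.2430, 6.2877]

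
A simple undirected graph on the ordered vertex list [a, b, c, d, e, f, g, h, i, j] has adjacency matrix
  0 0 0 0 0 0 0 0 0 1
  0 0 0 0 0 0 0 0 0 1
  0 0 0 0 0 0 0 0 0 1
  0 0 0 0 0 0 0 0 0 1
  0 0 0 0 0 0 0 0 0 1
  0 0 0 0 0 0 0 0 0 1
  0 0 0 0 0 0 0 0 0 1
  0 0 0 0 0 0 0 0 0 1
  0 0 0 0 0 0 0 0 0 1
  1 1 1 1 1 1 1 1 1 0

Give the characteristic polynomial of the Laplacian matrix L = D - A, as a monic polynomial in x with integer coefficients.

x^10 - 18x^9 + 108x^8 - 336x^7 + 630x^6 - 756x^5 + 588x^4 - 288x^3 + 81x^2 - 10x

With the vertex order [a, b, c, d, e, f, g, h, i, j], the degrees are [1, 1, 1, 1, 1, 1, 1, 1, 1, 9], giving D = diag(1, 1, 1, 1, 1, 1, 1, 1, 1, 9) and L = D - A. L has integer entries, so p(x) = det(xI - L) has integer coefficients. Expanding the determinant yields x^10 - 18x^9 + 108x^8 - 336x^7 + 630x^6 - 756x^5 + 588x^4 - 288x^3 + 81x^2 - 10x. Since p(0) = det(-L) = 0, x divides p(x). The eigenvalues sum to 18, which equals trace(L) = 2|E|. There is one zero in the spectrum, matching the 1 component.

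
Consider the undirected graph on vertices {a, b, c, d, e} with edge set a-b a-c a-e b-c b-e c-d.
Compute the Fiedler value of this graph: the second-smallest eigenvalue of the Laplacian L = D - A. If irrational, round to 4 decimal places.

Reading degrees in the order [a, b, c, d, e] gives [3, 3, 3, 1, 2]; set D = diag(3, 3, 3, 1, 2) and form L = D - A. The sorted Laplacian eigenvalues are [0, 0.8299, 2.6889, 4, 4.4812]; the algebraic connectivity is the second entry, 0.8299.

0.8299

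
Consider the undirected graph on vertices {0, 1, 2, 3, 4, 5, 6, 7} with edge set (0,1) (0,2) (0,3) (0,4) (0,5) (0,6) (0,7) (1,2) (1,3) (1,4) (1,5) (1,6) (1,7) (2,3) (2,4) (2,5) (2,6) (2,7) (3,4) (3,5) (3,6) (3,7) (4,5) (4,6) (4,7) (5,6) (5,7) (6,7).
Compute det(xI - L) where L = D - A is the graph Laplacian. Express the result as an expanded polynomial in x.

x^8 - 56x^7 + 1344x^6 - 17920x^5 + 143360x^4 - 688128x^3 + 1835008x^2 - 2097152x

With the vertex order [0, 1, 2, 3, 4, 5, 6, 7], the degrees are [7, 7, 7, 7, 7, 7, 7, 7], giving D = diag(7, 7, 7, 7, 7, 7, 7, 7) and L = D - A. The eigenvalues of L are [0, 8, 8, 8, 8, 8, 8, 8]; the characteristic polynomial is the product of (x - lambda_i), which multiplies out to x^8 - 56x^7 + 1344x^6 - 17920x^5 + 143360x^4 - 688128x^3 + 1835008x^2 - 2097152x. Since p(0) = det(-L) = 0, x divides p(x). By the matrix-tree theorem the graph has (1/8) * product of the nonzero eigenvalues = 262144 spanning trees. The largest eigenvalue, 8, is at most the vertex count 8.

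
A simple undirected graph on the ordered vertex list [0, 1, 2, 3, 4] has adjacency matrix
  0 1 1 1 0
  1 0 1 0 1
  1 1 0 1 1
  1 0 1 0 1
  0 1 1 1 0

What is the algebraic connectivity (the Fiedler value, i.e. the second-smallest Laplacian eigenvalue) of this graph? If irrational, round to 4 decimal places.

With the vertex order [0, 1, 2, 3, 4], the degrees are [3, 3, 4, 3, 3], giving D = diag(3, 3, 4, 3, 3) and L = D - A. The smallest Laplacian eigenvalue is always 0. The next one, lambda_2 = 3, measures how hard the graph is to disconnect: larger values mean better connectivity.

3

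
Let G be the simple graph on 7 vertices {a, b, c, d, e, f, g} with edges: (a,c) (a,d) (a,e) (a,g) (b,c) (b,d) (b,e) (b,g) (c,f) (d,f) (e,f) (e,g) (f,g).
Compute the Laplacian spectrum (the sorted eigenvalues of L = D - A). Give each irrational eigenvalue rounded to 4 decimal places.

Reading degrees in the order [a, b, c, d, e, f, g] gives [4, 4, 3, 3, 4, 4, 4]; set D = diag(4, 4, 3, 3, 4, 4, 4) and form L = D - A. Since every row of L sums to 0, the all-ones vector is in the kernel and 0 is an eigenvalue. The single zero eigenvalue shows the graph is connected. The largest eigenvalue, 7, is at most the vertex count 7.

[0, 3, 3, 4, 4, 5, 7]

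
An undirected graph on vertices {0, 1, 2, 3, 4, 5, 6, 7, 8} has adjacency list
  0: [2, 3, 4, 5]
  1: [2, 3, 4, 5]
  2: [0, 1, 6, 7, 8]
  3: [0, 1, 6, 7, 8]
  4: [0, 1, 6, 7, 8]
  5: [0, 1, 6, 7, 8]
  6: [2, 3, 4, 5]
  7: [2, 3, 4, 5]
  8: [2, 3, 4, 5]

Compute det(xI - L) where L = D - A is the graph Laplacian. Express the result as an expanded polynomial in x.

x^9 - 40x^8 + 690x^7 - 6720x^6 + 40485x^5 - 154704x^4 + 366560x^3 - 492800x^2 + 288000x

With the vertex order [0, 1, 2, 3, 4, 5, 6, 7, 8], the degrees are [4, 4, 5, 5, 5, 5, 4, 4, 4], giving D = diag(4, 4, 5, 5, 5, 5, 4, 4, 4) and L = D - A. L has integer entries, so p(x) = det(xI - L) has integer coefficients. Expanding the determinant yields x^9 - 40x^8 + 690x^7 - 6720x^6 + 40485x^5 - 154704x^4 + 366560x^3 - 492800x^2 + 288000x. The constant term is 0 because L is singular (the all-ones vector lies in its kernel). The eigenvalues sum to 40, which equals trace(L) = 2|E|. By the matrix-tree theorem the graph has (1/9) * product of the nonzero eigenvalues = 32000 spanning trees.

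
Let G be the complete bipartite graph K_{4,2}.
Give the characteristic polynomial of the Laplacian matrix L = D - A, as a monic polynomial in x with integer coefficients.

The graph has 6 vertices and degree multiset [4, 4, 2, 2, 2, 2]; D is the diagonal matrix of degrees and L = D - A. The eigenvalues of L are [0, 2, 2, 2, 4, 6]; the characteristic polynomial is the product of (x - lambda_i), which multiplies out to x^6 - 16x^5 + 96x^4 - 272x^3 + 368x^2 - 192x. The constant term is 0 because L is singular (the all-ones vector lies in its kernel). The eigenvalues sum to 16, which equals trace(L) = 2|E|.

x^6 - 16x^5 + 96x^4 - 272x^3 + 368x^2 - 192x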